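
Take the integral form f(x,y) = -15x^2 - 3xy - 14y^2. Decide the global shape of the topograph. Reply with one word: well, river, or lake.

D = b²−4ac = (-3)² − 4·(-15)·(-14) = -831
D < 0 ⇒ definite ⇒ every region one sign ⇒ single well

well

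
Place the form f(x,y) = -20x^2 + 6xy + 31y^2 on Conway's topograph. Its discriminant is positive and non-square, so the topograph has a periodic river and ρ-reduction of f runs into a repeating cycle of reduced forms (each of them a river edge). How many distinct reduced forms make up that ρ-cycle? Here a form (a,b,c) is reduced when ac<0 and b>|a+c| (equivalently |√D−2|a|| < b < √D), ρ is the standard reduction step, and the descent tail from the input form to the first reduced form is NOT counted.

D = 2516, ⌊√D⌋ = 50
descent: ρ → (31,-6,-20)
descent: ρ → (-20,46,5)  [lands on river]
river: ρ → (5,44,-29)
river: ρ → (-29,14,20)
river: ρ → (20,26,-23)
river: ρ → (-23,20,23)
river: ρ → (23,26,-20)
river: ρ → (-20,14,29)
river: ρ → (29,44,-5)
river: ρ → (-5,46,20)
river: ρ → (20,34,-17)
river: ρ → (-17,34,20)
river: ρ → (20,46,-5)
river: ρ → (-5,44,29)
river: ρ → (29,14,-20)
river: ρ → (-20,26,23)
river: ρ → (23,20,-23)
river: ρ → (-23,26,20)
river: ρ → (20,14,-29)
river: ρ → (-29,44,5)
river: ρ → (5,46,-20)
river: ρ → (-20,34,17)
river: ρ → (17,34,-20)
ρ-cycle length = 22 (tail of 2 descent steps not counted)

22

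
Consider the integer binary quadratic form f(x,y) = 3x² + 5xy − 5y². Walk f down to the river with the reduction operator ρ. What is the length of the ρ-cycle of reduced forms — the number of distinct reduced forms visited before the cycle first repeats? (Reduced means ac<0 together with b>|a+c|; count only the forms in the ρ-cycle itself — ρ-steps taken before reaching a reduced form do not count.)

D = 85, ⌊√D⌋ = 9
river: ρ → (-5,5,3)
river: ρ → (3,7,-3)
river: ρ → (-3,5,5)
river: ρ → (5,5,-3)
river: ρ → (-3,7,3)
river: ρ → (3,5,-5)
ρ-cycle length = 6 (tail of 0 descent steps not counted)

6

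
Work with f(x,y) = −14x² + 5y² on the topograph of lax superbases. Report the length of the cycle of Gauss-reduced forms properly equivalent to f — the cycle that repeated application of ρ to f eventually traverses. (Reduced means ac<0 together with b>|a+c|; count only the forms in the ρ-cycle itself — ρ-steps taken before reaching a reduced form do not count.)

D = 280, ⌊√D⌋ = 16
descent: ρ → (5,10,-9)  [lands on river]
river: ρ → (-9,8,6)
river: ρ → (6,16,-1)
river: ρ → (-1,16,6)
river: ρ → (6,8,-9)
river: ρ → (-9,10,5)
ρ-cycle length = 6 (tail of 1 descent step not counted)

6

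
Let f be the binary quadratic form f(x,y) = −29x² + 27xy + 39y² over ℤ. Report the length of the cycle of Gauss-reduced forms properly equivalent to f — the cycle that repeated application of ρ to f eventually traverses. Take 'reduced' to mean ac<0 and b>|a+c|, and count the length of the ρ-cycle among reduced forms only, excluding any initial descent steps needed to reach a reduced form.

D = 5253, ⌊√D⌋ = 72
river: ρ → (39,51,-17)
river: ρ → (-17,51,39)
river: ρ → (39,27,-29)
river: ρ → (-29,31,37)
river: ρ → (37,43,-23)
river: ρ → (-23,49,31)
river: ρ → (31,13,-41)
river: ρ → (-41,69,3)
river: ρ → (3,69,-41)
river: ρ → (-41,13,31)
river: ρ → (31,49,-23)
river: ρ → (-23,43,37)
river: ρ → (37,31,-29)
river: ρ → (-29,27,39)
ρ-cycle length = 14 (tail of 0 descent steps not counted)

14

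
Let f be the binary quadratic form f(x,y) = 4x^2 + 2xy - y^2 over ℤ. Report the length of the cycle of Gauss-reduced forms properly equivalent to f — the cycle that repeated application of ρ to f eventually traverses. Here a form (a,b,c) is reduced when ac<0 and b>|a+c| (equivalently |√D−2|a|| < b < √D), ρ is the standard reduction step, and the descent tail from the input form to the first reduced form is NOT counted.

D = 20, ⌊√D⌋ = 4
descent: ρ → (-1,4,1)  [lands on river]
river: ρ → (1,4,-1)
ρ-cycle length = 2 (tail of 1 descent step not counted)

2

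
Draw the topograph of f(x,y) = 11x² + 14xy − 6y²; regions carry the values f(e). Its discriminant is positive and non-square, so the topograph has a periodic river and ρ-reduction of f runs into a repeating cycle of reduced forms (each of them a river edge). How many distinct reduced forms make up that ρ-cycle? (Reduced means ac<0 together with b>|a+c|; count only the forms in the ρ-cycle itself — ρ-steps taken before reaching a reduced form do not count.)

D = 460, ⌊√D⌋ = 21
river: ρ → (-6,10,15)
river: ρ → (15,20,-1)
river: ρ → (-1,20,15)
river: ρ → (15,10,-6)
river: ρ → (-6,14,11)
river: ρ → (11,8,-9)
river: ρ → (-9,10,10)
river: ρ → (10,10,-9)
river: ρ → (-9,8,11)
river: ρ → (11,14,-6)
ρ-cycle length = 10 (tail of 0 descent steps not counted)

10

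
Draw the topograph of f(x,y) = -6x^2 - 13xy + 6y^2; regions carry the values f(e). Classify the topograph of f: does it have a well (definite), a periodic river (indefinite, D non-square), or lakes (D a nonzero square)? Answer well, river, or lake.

D = b²−4ac = (-13)² − 4·(-6)·6 = 313
D > 0 non-square ⇒ indefinite ⇒ periodic river

river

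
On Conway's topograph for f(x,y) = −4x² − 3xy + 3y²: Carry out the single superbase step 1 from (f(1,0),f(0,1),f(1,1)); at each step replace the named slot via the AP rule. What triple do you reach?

start (-4,3,-4) = (f(1,0),f(0,1),f(1,1))
replace slot 1: 2·(3+(-4)) − (-4) = 2 → (2,3,-4)

2,3,-4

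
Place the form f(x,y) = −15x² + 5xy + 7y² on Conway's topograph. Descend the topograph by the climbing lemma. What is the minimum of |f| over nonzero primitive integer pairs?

descent: ρ → (7,9,-13)  [lands on river]
river: ρ → (-13,17,3)
river: ρ → (3,19,-7)
river: ρ → (-7,9,13)
river: ρ → (13,17,-3)
river: ρ → (-3,19,7)
closes: descent 1, river 6
min |a| on river = 3

3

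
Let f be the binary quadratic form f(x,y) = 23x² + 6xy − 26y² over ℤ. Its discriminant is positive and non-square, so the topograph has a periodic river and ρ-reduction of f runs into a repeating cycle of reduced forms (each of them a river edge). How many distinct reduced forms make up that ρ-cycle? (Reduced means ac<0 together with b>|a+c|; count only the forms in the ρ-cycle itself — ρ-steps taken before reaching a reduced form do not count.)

D = 2428, ⌊√D⌋ = 49
river: ρ → (-26,46,3)
river: ρ → (3,44,-41)
river: ρ → (-41,38,6)
river: ρ → (6,46,-13)
river: ρ → (-13,32,27)
river: ρ → (27,22,-18)
river: ρ → (-18,14,31)
river: ρ → (31,48,-1)
river: ρ → (-1,48,31)
river: ρ → (31,14,-18)
river: ρ → (-18,22,27)
river: ρ → (27,32,-13)
river: ρ → (-13,46,6)
river: ρ → (6,38,-41)
river: ρ → (-41,44,3)
river: ρ → (3,46,-26)
river: ρ → (-26,6,23)
river: ρ → (23,40,-9)
river: ρ → (-9,32,39)
river: ρ → (39,46,-2)
river: ρ → (-2,46,39)
river: ρ → (39,32,-9)
river: ρ → (-9,40,23)
river: ρ → (23,6,-26)
ρ-cycle length = 24 (tail of 0 descent steps not counted)

24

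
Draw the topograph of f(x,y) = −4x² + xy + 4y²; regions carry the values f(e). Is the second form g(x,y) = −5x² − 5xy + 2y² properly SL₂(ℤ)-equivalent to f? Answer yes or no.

D₁ = 65, D₂ = 65
river cycle of f (length 6): (4, 7, -1), (-1, 7, 4), (4, 1, -4), (-4, 7, 1), (1, 7, -4), (-4, 1, 4)
river cycle of g (length 6): (2, 5, -5), (-5, 5, 2), (2, 7, -2), (-2, 5, 5), (5, 5, -2), (-2, 7, 2)
cycles differ ⇒ inequivalent

no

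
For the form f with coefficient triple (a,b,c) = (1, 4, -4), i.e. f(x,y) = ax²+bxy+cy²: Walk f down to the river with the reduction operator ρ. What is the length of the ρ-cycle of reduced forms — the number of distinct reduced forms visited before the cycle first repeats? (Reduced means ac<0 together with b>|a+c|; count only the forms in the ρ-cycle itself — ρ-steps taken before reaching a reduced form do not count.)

D = 32, ⌊√D⌋ = 5
river: ρ → (-4,4,1)
river: ρ → (1,4,-4)
ρ-cycle length = 2 (tail of 0 descent steps not counted)

2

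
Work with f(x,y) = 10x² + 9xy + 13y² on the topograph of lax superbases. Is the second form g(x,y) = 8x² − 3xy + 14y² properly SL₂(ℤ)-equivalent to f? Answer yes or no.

D₁ = -439, D₂ = -439
f: reduced (well bottom): (10,9,13) with a≤c, −a<b≤a
g: reduced (well bottom): (8,-3,14) with a≤c, −a<b≤a
reduced forms (10, 9, 13) vs (8, -3, 14) ⇒ inequivalent

no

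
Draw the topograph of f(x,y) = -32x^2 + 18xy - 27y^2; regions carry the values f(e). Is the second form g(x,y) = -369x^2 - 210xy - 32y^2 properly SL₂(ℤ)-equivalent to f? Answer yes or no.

D₁ = -3132, D₂ = -3132
f is negative-definite; reduce −f:
−f: flip: (32,-18,27)→(27,18,32)
−f: reduced (well bottom): (27,18,32) with a≤c, −a<b≤a
flip sign back: reduced form of f is (-27,-18,-32)
g is negative-definite; reduce −g:
−g: flip: (369,210,32)→(32,-210,369)
−g: translate: b→-18 (≡-210 mod 64), so (32,-210,369)→(32,-18,27)
−g: flip: (32,-18,27)→(27,18,32)
−g: reduced (well bottom): (27,18,32) with a≤c, −a<b≤a
flip sign back: reduced form of g is (-27,-18,-32)
reduced forms (-27, -18, -32) vs (-27, -18, -32) ⇒ equivalent

yes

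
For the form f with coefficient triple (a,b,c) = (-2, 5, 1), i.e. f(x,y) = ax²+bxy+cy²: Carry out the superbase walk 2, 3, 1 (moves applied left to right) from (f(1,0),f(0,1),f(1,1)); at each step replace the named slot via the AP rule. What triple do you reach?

start (-2,1,4) = (f(1,0),f(0,1),f(1,1))
replace slot 2: 2·((-2)+4) − 1 = 3 → (-2,3,4)
replace slot 3: 2·((-2)+3) − 4 = -2 → (-2,3,-2)
replace slot 1: 2·(3+(-2)) − (-2) = 4 → (4,3,-2)

4,3,-2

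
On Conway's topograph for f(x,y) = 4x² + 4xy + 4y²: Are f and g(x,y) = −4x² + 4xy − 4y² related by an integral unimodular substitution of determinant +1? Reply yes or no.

D₁ = -48, D₂ = -48
f: reduced (well bottom): (4,4,4) with a≤c, −a<b≤a
g is negative-definite; reduce −g:
−g: translate: b→4 (≡-4 mod 8), so (4,-4,4)→(4,4,4)
−g: reduced (well bottom): (4,4,4) with a≤c, −a<b≤a
flip sign back: reduced form of g is (-4,-4,-4)
reduced forms (4, 4, 4) vs (-4, -4, -4) ⇒ inequivalent

no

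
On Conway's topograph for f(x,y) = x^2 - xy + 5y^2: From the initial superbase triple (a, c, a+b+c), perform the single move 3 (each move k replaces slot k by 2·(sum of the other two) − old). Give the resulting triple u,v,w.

start (1,5,5) = (f(1,0),f(0,1),f(1,1))
replace slot 3: 2·(1+5) − 5 = 7 → (1,5,7)

1,5,7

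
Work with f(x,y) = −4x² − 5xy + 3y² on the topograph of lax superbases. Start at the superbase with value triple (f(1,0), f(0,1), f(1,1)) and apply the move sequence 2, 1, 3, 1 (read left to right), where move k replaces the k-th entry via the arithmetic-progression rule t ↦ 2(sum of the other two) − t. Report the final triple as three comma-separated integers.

start (-4,3,-6) = (f(1,0),f(0,1),f(1,1))
replace slot 2: 2·((-4)+(-6)) − 3 = -23 → (-4,-23,-6)
replace slot 1: 2·((-23)+(-6)) − (-4) = -54 → (-54,-23,-6)
replace slot 3: 2·((-54)+(-23)) − (-6) = -148 → (-54,-23,-148)
replace slot 1: 2·((-23)+(-148)) − (-54) = -288 → (-288,-23,-148)

-288,-23,-148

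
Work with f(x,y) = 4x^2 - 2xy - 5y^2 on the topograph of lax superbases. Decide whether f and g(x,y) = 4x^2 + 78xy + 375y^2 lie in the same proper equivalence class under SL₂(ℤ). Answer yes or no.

D₁ = 84, D₂ = 84
river cycle of f (length 6): (-5, 2, 4), (4, 6, -3), (-3, 6, 4), (4, 2, -5), (-5, 8, 1), (1, 8, -5)
river cycle of g (length 6): (4, 6, -3), (-3, 6, 4), (4, 2, -5), (-5, 8, 1), (1, 8, -5), (-5, 2, 4)
cycles coincide ⇒ equivalent

yes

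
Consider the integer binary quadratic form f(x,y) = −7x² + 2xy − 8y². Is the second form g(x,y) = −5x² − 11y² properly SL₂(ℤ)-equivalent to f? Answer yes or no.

D₁ = -220, D₂ = -220
f is negative-definite; reduce −f:
−f: reduced (well bottom): (7,-2,8) with a≤c, −a<b≤a
flip sign back: reduced form of f is (-7,2,-8)
g is negative-definite; reduce −g:
−g: reduced (well bottom): (5,0,11) with a≤c, −a<b≤a
flip sign back: reduced form of g is (-5,0,-11)
reduced forms (-7, 2, -8) vs (-5, 0, -11) ⇒ inequivalent

no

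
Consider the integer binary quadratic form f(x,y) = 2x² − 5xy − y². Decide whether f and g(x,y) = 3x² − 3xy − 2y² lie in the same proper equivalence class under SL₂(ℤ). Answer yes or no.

D₁ = 33, D₂ = 33
river cycle of f (length 4): (-1, 5, 2), (2, 3, -3), (-3, 3, 2), (2, 5, -1)
river cycle of g (length 4): (-2, 3, 3), (3, 3, -2), (-2, 5, 1), (1, 5, -2)
cycles differ ⇒ inequivalent

no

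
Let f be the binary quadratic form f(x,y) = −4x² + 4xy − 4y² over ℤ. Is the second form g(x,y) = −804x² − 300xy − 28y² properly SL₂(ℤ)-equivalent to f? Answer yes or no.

D₁ = -48, D₂ = -48
f is negative-definite; reduce −f:
−f: translate: b→4 (≡-4 mod 8), so (4,-4,4)→(4,4,4)
−f: reduced (well bottom): (4,4,4) with a≤c, −a<b≤a
flip sign back: reduced form of f is (-4,-4,-4)
g is negative-definite; reduce −g:
−g: flip: (804,300,28)→(28,-300,804)
−g: translate: b→-20 (≡-300 mod 56), so (28,-300,804)→(28,-20,4)
−g: flip: (28,-20,4)→(4,20,28)
−g: translate: b→4 (≡20 mod 8), so (4,20,28)→(4,4,4)
−g: reduced (well bottom): (4,4,4) with a≤c, −a<b≤a
flip sign back: reduced form of g is (-4,-4,-4)
reduced forms (-4, -4, -4) vs (-4, -4, -4) ⇒ equivalent

yes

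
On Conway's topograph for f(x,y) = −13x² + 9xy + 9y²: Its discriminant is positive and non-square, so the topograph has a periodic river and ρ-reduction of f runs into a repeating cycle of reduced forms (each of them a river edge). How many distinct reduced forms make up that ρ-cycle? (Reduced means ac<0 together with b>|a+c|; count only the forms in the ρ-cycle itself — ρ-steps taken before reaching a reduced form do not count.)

D = 549, ⌊√D⌋ = 23
river: ρ → (9,9,-13)
river: ρ → (-13,17,5)
river: ρ → (5,23,-1)
river: ρ → (-1,23,5)
river: ρ → (5,17,-13)
river: ρ → (-13,9,9)
ρ-cycle length = 6 (tail of 0 descent steps not counted)

6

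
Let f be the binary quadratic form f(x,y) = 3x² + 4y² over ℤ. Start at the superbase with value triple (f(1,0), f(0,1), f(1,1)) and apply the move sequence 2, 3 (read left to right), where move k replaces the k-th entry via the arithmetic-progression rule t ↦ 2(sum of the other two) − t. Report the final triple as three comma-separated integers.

start (3,4,7) = (f(1,0),f(0,1),f(1,1))
replace slot 2: 2·(3+7) − 4 = 16 → (3,16,7)
replace slot 3: 2·(3+16) − 7 = 31 → (3,16,31)

3,16,31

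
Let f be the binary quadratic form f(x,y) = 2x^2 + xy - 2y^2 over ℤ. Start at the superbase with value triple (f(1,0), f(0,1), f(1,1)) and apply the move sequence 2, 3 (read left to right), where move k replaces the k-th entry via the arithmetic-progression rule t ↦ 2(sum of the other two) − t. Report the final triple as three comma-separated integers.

start (2,-2,1) = (f(1,0),f(0,1),f(1,1))
replace slot 2: 2·(2+1) − (-2) = 8 → (2,8,1)
replace slot 3: 2·(2+8) − 1 = 19 → (2,8,19)

2,8,19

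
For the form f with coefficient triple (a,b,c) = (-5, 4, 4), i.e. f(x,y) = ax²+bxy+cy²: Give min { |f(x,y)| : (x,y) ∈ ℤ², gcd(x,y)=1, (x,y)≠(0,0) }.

river: ρ → (4,4,-5)
river: ρ → (-5,6,3)
river: ρ → (3,6,-5)
river: ρ → (-5,4,4)
closes: descent 0, river 4
min |a| on river = 3

3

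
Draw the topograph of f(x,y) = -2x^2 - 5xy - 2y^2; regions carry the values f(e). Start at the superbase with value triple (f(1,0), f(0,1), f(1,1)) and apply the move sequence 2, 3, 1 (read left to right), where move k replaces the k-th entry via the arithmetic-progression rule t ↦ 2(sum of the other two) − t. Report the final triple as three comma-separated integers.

start (-2,-2,-9) = (f(1,0),f(0,1),f(1,1))
replace slot 2: 2·((-2)+(-9)) − (-2) = -20 → (-2,-20,-9)
replace slot 3: 2·((-2)+(-20)) − (-9) = -35 → (-2,-20,-35)
replace slot 1: 2·((-20)+(-35)) − (-2) = -108 → (-108,-20,-35)

-108,-20,-35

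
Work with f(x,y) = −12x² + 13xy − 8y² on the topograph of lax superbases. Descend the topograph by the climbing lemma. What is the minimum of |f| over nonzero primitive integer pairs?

translate: b→11 (≡-13 mod 24), so (12,-13,8)→(12,11,7)
flip: (12,11,7)→(7,-11,12)
translate: b→3 (≡-11 mod 14), so (7,-11,12)→(7,3,8)
reduced (well bottom): (7,3,8) with a≤c, −a<b≤a
well minimum |f| = |-7| = 7 (negative-definite)

7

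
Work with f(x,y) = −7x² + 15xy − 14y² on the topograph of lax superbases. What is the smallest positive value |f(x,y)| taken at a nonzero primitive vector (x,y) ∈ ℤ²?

translate: b→-1 (≡-15 mod 14), so (7,-15,14)→(7,-1,6)
flip: (7,-1,6)→(6,1,7)
reduced (well bottom): (6,1,7) with a≤c, −a<b≤a
well minimum |f| = |-6| = 6 (negative-definite)

6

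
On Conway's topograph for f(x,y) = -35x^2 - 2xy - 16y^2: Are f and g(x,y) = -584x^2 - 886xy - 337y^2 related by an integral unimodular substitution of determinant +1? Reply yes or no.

D₁ = -2236, D₂ = -2236
f is negative-definite; reduce −f:
−f: flip: (35,2,16)→(16,-2,35)
−f: reduced (well bottom): (16,-2,35) with a≤c, −a<b≤a
flip sign back: reduced form of f is (-16,2,-35)
g is negative-definite; reduce −g:
−g: translate: b→-282 (≡886 mod 1168), so (584,886,337)→(584,-282,35)
−g: flip: (584,-282,35)→(35,282,584)
−g: translate: b→2 (≡282 mod 70), so (35,282,584)→(35,2,16)
−g: flip: (35,2,16)→(16,-2,35)
−g: reduced (well bottom): (16,-2,35) with a≤c, −a<b≤a
flip sign back: reduced form of g is (-16,2,-35)
reduced forms (-16, 2, -35) vs (-16, 2, -35) ⇒ equivalent

yes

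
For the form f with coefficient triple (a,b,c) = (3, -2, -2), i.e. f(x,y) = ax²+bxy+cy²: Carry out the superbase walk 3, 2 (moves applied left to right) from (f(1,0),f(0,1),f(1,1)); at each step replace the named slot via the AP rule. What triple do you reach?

start (3,-2,-1) = (f(1,0),f(0,1),f(1,1))
replace slot 3: 2·(3+(-2)) − (-1) = 3 → (3,-2,3)
replace slot 2: 2·(3+3) − (-2) = 14 → (3,14,3)

3,14,3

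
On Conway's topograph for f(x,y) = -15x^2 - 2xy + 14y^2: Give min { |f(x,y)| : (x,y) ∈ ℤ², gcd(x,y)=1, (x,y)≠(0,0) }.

descent: ρ → (14,2,-15)  [lands on river]
river: ρ → (-15,28,1)
river: ρ → (1,28,-15)
river: ρ → (-15,2,14)
river: ρ → (14,26,-3)
river: ρ → (-3,28,5)
river: ρ → (5,22,-18)
river: ρ → (-18,14,9)
river: ρ → (9,22,-10)
river: ρ → (-10,18,13)
river: ρ → (13,8,-15)
river: ρ → (-15,22,6)
river: ρ → (6,26,-7)
river: ρ → (-7,16,21)
river: ρ → (21,26,-2)
river: ρ → (-2,26,21)
river: ρ → (21,16,-7)
river: ρ → (-7,26,6)
river: ρ → (6,22,-15)
river: ρ → (-15,8,13)
river: ρ → (13,18,-10)
river: ρ → (-10,22,9)
river: ρ → (9,14,-18)
river: ρ → (-18,22,5)
river: ρ → (5,28,-3)
river: ρ → (-3,26,14)
closes: descent 1, river 26
min |a| on river = 1

1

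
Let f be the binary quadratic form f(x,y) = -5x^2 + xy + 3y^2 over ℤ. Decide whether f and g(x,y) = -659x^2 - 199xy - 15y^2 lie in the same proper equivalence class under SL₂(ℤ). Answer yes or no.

D₁ = 61, D₂ = 61
river cycle of f (length 6): (3, 5, -3), (-3, 7, 1), (1, 7, -3), (-3, 5, 3), (3, 7, -1), (-1, 7, 3)
river cycle of g (length 6): (-1, 7, 3), (3, 5, -3), (-3, 7, 1), (1, 7, -3), (-3, 5, 3), (3, 7, -1)
cycles coincide ⇒ equivalent

yes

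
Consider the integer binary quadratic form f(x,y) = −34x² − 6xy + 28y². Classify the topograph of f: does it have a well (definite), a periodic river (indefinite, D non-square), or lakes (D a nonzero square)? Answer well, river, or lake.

D = b²−4ac = (-6)² − 4·(-34)·28 = 3844
D = 62² is a perfect square ⇒ form factors over ℤ ⇒ lakes

lake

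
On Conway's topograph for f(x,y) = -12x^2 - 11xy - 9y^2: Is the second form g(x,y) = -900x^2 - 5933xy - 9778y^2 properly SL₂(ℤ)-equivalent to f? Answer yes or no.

D₁ = -311, D₂ = -311
f is negative-definite; reduce −f:
−f: flip: (12,11,9)→(9,-11,12)
−f: translate: b→7 (≡-11 mod 18), so (9,-11,12)→(9,7,10)
−f: reduced (well bottom): (9,7,10) with a≤c, −a<b≤a
flip sign back: reduced form of f is (-9,-7,-10)
g is negative-definite; reduce −g:
−g: translate: b→533 (≡5933 mod 1800), so (900,5933,9778)→(900,533,79)
−g: flip: (900,533,79)→(79,-533,900)
−g: translate: b→-59 (≡-533 mod 158), so (79,-533,900)→(79,-59,12)
−g: flip: (79,-59,12)→(12,59,79)
−g: translate: b→11 (≡59 mod 24), so (12,59,79)→(12,11,9)
−g: flip: (12,11,9)→(9,-11,12)
−g: translate: b→7 (≡-11 mod 18), so (9,-11,12)→(9,7,10)
−g: reduced (well bottom): (9,7,10) with a≤c, −a<b≤a
flip sign back: reduced form of g is (-9,-7,-10)
reduced forms (-9, -7, -10) vs (-9, -7, -10) ⇒ equivalent

yes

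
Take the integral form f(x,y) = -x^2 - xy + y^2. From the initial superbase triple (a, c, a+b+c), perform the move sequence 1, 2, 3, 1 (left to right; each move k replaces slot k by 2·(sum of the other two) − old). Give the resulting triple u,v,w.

start (-1,1,-1) = (f(1,0),f(0,1),f(1,1))
replace slot 1: 2·(1+(-1)) − (-1) = 1 → (1,1,-1)
replace slot 2: 2·(1+(-1)) − 1 = -1 → (1,-1,-1)
replace slot 3: 2·(1+(-1)) − (-1) = 1 → (1,-1,1)
replace slot 1: 2·((-1)+1) − 1 = -1 → (-1,-1,1)

-1,-1,1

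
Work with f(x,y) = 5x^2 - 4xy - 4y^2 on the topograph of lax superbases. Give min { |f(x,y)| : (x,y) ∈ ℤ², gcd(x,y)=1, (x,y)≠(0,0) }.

descent: ρ → (-4,4,5)  [lands on river]
river: ρ → (5,6,-3)
river: ρ → (-3,6,5)
river: ρ → (5,4,-4)
closes: descent 1, river 4
min |a| on river = 3

3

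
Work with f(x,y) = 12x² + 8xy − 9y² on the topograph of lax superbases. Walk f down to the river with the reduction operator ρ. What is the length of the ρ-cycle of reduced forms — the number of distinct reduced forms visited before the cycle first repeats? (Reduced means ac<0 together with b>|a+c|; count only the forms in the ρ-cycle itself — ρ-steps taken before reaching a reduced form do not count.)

D = 496, ⌊√D⌋ = 22
river: ρ → (-9,10,11)
river: ρ → (11,12,-8)
river: ρ → (-8,20,3)
river: ρ → (3,22,-1)
river: ρ → (-1,22,3)
river: ρ → (3,20,-8)
river: ρ → (-8,12,11)
river: ρ → (11,10,-9)
river: ρ → (-9,8,12)
river: ρ → (12,16,-5)
river: ρ → (-5,14,15)
river: ρ → (15,16,-4)
river: ρ → (-4,16,15)
river: ρ → (15,14,-5)
river: ρ → (-5,16,12)
river: ρ → (12,8,-9)
ρ-cycle length = 16 (tail of 0 descent steps not counted)

16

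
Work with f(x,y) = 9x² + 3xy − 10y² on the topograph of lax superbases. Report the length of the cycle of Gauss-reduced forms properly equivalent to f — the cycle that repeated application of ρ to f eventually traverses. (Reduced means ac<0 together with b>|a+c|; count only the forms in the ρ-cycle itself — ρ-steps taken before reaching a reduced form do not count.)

D = 369, ⌊√D⌋ = 19
river: ρ → (-10,17,2)
river: ρ → (2,19,-1)
river: ρ → (-1,19,2)
river: ρ → (2,17,-10)
river: ρ → (-10,3,9)
river: ρ → (9,15,-4)
river: ρ → (-4,17,5)
river: ρ → (5,13,-10)
river: ρ → (-10,7,8)
river: ρ → (8,9,-9)
river: ρ → (-9,9,8)
river: ρ → (8,7,-10)
river: ρ → (-10,13,5)
river: ρ → (5,17,-4)
river: ρ → (-4,15,9)
river: ρ → (9,3,-10)
ρ-cycle length = 16 (tail of 0 descent steps not counted)

16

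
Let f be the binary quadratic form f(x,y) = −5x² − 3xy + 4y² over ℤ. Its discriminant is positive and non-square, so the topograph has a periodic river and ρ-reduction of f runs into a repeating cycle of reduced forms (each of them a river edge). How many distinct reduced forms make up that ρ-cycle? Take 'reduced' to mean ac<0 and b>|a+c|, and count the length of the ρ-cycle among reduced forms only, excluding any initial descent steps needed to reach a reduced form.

D = 89, ⌊√D⌋ = 9
descent: ρ → (4,3,-5)  [lands on river]
river: ρ → (-5,7,2)
river: ρ → (2,9,-1)
river: ρ → (-1,9,2)
river: ρ → (2,7,-5)
river: ρ → (-5,3,4)
river: ρ → (4,5,-4)
river: ρ → (-4,3,5)
river: ρ → (5,7,-2)
river: ρ → (-2,9,1)
river: ρ → (1,9,-2)
river: ρ → (-2,7,5)
river: ρ → (5,3,-4)
river: ρ → (-4,5,4)
ρ-cycle length = 14 (tail of 1 descent step not counted)

14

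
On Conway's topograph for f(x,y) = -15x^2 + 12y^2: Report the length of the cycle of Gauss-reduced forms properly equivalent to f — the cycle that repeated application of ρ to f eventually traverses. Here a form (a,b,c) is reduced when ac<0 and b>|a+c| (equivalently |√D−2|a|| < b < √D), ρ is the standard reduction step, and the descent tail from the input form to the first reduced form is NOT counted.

D = 720, ⌊√D⌋ = 26
descent: ρ → (12,24,-3)  [lands on river]
river: ρ → (-3,24,12)
ρ-cycle length = 2 (tail of 1 descent step not counted)

2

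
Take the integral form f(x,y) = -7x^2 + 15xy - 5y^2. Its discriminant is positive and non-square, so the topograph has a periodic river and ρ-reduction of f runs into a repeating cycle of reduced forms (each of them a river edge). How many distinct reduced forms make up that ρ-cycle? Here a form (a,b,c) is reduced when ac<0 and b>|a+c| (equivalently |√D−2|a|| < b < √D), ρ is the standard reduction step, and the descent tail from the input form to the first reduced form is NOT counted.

D = 85, ⌊√D⌋ = 9
descent: ρ → (-5,5,3)  [lands on river]
river: ρ → (3,7,-3)
river: ρ → (-3,5,5)
river: ρ → (5,5,-3)
river: ρ → (-3,7,3)
river: ρ → (3,5,-5)
ρ-cycle length = 6 (tail of 1 descent step not counted)

6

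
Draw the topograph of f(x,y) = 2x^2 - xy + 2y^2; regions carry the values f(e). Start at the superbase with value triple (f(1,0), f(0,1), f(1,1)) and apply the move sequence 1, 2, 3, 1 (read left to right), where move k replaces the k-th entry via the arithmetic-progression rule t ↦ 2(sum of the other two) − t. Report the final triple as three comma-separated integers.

start (2,2,3) = (f(1,0),f(0,1),f(1,1))
replace slot 1: 2·(2+3) − 2 = 8 → (8,2,3)
replace slot 2: 2·(8+3) − 2 = 20 → (8,20,3)
replace slot 3: 2·(8+20) − 3 = 53 → (8,20,53)
replace slot 1: 2·(20+53) − 8 = 138 → (138,20,53)

138,20,53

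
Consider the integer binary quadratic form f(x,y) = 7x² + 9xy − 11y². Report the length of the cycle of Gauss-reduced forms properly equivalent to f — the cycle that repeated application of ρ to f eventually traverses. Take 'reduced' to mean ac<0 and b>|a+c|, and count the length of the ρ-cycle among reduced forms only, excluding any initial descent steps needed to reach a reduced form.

D = 389, ⌊√D⌋ = 19
river: ρ → (-11,13,5)
river: ρ → (5,17,-5)
river: ρ → (-5,13,11)
river: ρ → (11,9,-7)
river: ρ → (-7,19,1)
river: ρ → (1,19,-7)
river: ρ → (-7,9,11)
river: ρ → (11,13,-5)
river: ρ → (-5,17,5)
river: ρ → (5,13,-11)
river: ρ → (-11,9,7)
river: ρ → (7,19,-1)
river: ρ → (-1,19,7)
river: ρ → (7,9,-11)
ρ-cycle length = 14 (tail of 0 descent steps not counted)

14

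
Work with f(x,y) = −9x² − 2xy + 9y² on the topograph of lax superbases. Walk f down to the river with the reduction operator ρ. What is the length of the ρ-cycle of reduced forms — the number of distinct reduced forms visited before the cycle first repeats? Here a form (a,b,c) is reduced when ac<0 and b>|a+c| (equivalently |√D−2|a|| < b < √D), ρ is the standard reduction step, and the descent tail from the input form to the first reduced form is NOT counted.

D = 328, ⌊√D⌋ = 18
descent: ρ → (9,2,-9)  [lands on river]
river: ρ → (-9,16,2)
river: ρ → (2,16,-9)
river: ρ → (-9,2,9)
river: ρ → (9,16,-2)
river: ρ → (-2,16,9)
ρ-cycle length = 6 (tail of 1 descent step not counted)

6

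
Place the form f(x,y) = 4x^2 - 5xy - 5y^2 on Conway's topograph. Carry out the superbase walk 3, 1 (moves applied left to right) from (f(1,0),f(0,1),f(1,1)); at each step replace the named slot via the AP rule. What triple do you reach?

start (4,-5,-6) = (f(1,0),f(0,1),f(1,1))
replace slot 3: 2·(4+(-5)) − (-6) = 4 → (4,-5,4)
replace slot 1: 2·((-5)+4) − 4 = -6 → (-6,-5,4)

-6,-5,4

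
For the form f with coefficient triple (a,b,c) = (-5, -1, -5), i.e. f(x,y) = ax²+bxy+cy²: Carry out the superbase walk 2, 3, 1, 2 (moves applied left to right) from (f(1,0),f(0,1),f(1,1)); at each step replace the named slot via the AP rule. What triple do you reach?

start (-5,-5,-11) = (f(1,0),f(0,1),f(1,1))
replace slot 2: 2·((-5)+(-11)) − (-5) = -27 → (-5,-27,-11)
replace slot 3: 2·((-5)+(-27)) − (-11) = -53 → (-5,-27,-53)
replace slot 1: 2·((-27)+(-53)) − (-5) = -155 → (-155,-27,-53)
replace slot 2: 2·((-155)+(-53)) − (-27) = -389 → (-155,-389,-53)

-155,-389,-53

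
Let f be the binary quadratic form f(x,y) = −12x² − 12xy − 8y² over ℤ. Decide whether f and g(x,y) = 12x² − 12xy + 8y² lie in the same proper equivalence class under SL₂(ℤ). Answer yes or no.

D₁ = -240, D₂ = -240
f is negative-definite; reduce −f:
−f: flip: (12,12,8)→(8,-12,12)
−f: translate: b→4 (≡-12 mod 16), so (8,-12,12)→(8,4,8)
−f: reduced (well bottom): (8,4,8) with a≤c, −a<b≤a
flip sign back: reduced form of f is (-8,-4,-8)
g: translate: b→12 (≡-12 mod 24), so (12,-12,8)→(12,12,8)
g: flip: (12,12,8)→(8,-12,12)
g: translate: b→4 (≡-12 mod 16), so (8,-12,12)→(8,4,8)
g: reduced (well bottom): (8,4,8) with a≤c, −a<b≤a
reduced forms (-8, -4, -8) vs (8, 4, 8) ⇒ inequivalent

no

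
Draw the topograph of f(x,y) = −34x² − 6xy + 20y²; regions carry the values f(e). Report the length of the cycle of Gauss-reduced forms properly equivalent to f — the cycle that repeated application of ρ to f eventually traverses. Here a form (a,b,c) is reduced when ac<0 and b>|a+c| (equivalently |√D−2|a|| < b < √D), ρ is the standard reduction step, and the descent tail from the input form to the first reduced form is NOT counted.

D = 2756, ⌊√D⌋ = 52
descent: ρ → (20,46,-8)  [lands on river]
river: ρ → (-8,50,8)
river: ρ → (8,46,-20)
river: ρ → (-20,34,20)
ρ-cycle length = 4 (tail of 1 descent step not counted)

4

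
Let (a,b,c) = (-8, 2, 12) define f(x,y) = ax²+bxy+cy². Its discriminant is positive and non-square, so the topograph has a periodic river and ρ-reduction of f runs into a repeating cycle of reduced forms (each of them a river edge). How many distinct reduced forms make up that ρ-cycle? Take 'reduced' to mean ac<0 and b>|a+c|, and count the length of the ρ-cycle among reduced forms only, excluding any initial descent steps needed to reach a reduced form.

D = 388, ⌊√D⌋ = 19
descent: ρ → (12,-2,-8)
descent: ρ → (-8,18,2)  [lands on river]
river: ρ → (2,18,-8)
river: ρ → (-8,14,6)
river: ρ → (6,10,-12)
river: ρ → (-12,14,4)
river: ρ → (4,18,-4)
river: ρ → (-4,14,12)
river: ρ → (12,10,-6)
river: ρ → (-6,14,8)
river: ρ → (8,18,-2)
river: ρ → (-2,18,8)
river: ρ → (8,14,-6)
river: ρ → (-6,10,12)
river: ρ → (12,14,-4)
river: ρ → (-4,18,4)
river: ρ → (4,14,-12)
river: ρ → (-12,10,6)
river: ρ → (6,14,-8)
ρ-cycle length = 18 (tail of 2 descent steps not counted)

18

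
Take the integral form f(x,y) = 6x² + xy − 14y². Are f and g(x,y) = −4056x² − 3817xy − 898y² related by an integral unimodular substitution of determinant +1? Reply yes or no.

D₁ = 337, D₂ = 337
river cycle of f (length 42): (6, 13, -7), (-7, 15, 4), (4, 17, -3), (-3, 13, 14), (14, 15, -2), (-2, 17, 6), (6, 7, -12), (-12, 17, 1), (1, 17, -12), (-12, 7, 6), … (32 more)
river cycle of g (length 42): (6, 13, -7), (-7, 15, 4), (4, 17, -3), (-3, 13, 14), (14, 15, -2), (-2, 17, 6), (6, 7, -12), (-12, 17, 1), (1, 17, -12), (-12, 7, 6), … (32 more)
cycles coincide ⇒ equivalent

yes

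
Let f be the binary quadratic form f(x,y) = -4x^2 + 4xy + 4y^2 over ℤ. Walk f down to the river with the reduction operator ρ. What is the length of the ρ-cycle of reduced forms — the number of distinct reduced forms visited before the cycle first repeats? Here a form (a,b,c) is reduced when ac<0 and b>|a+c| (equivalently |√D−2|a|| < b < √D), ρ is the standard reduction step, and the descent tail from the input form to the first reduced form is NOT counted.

D = 80, ⌊√D⌋ = 8
river: ρ → (4,4,-4)
river: ρ → (-4,4,4)
ρ-cycle length = 2 (tail of 0 descent steps not counted)

2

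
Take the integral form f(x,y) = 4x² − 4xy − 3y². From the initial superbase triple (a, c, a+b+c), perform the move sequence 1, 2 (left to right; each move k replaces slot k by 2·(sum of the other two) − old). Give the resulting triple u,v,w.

start (4,-3,-3) = (f(1,0),f(0,1),f(1,1))
replace slot 1: 2·((-3)+(-3)) − 4 = -16 → (-16,-3,-3)
replace slot 2: 2·((-16)+(-3)) − (-3) = -35 → (-16,-35,-3)

-16,-35,-3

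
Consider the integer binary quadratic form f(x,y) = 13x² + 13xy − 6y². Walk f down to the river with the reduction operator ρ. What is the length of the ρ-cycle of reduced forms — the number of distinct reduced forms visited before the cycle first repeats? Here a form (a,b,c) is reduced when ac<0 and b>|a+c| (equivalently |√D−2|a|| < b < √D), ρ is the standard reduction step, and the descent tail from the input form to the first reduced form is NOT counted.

D = 481, ⌊√D⌋ = 21
river: ρ → (-6,11,15)
river: ρ → (15,19,-2)
river: ρ → (-2,21,5)
river: ρ → (5,19,-6)
river: ρ → (-6,17,8)
river: ρ → (8,15,-8)
river: ρ → (-8,17,6)
river: ρ → (6,19,-5)
river: ρ → (-5,21,2)
river: ρ → (2,19,-15)
river: ρ → (-15,11,6)
river: ρ → (6,13,-13)
river: ρ → (-13,13,6)
river: ρ → (6,11,-15)
river: ρ → (-15,19,2)
river: ρ → (2,21,-5)
river: ρ → (-5,19,6)
river: ρ → (6,17,-8)
river: ρ → (-8,15,8)
river: ρ → (8,17,-6)
river: ρ → (-6,19,5)
river: ρ → (5,21,-2)
river: ρ → (-2,19,15)
river: ρ → (15,11,-6)
river: ρ → (-6,13,13)
river: ρ → (13,13,-6)
ρ-cycle length = 26 (tail of 0 descent steps not counted)

26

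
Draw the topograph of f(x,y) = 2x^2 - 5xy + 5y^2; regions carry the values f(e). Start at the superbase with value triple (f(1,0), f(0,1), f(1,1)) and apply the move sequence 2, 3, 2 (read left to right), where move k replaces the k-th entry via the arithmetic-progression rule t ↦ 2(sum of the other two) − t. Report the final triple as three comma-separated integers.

start (2,5,2) = (f(1,0),f(0,1),f(1,1))
replace slot 2: 2·(2+2) − 5 = 3 → (2,3,2)
replace slot 3: 2·(2+3) − 2 = 8 → (2,3,8)
replace slot 2: 2·(2+8) − 3 = 17 → (2,17,8)

2,17,8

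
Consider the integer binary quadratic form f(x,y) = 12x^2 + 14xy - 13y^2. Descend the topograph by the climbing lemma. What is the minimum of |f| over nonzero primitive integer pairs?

river: ρ → (-13,12,13)
river: ρ → (13,14,-12)
river: ρ → (-12,10,15)
river: ρ → (15,20,-7)
river: ρ → (-7,22,12)
river: ρ → (12,26,-3)
river: ρ → (-3,28,3)
river: ρ → (3,26,-12)
river: ρ → (-12,22,7)
river: ρ → (7,20,-15)
river: ρ → (-15,10,12)
river: ρ → (12,14,-13)
closes: descent 0, river 12
min |a| on river = 3

3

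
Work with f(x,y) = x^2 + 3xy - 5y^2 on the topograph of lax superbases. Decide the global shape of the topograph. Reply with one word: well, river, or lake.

D = b²−4ac = 3² − 4·1·(-5) = 29
D > 0 non-square ⇒ indefinite ⇒ periodic river

river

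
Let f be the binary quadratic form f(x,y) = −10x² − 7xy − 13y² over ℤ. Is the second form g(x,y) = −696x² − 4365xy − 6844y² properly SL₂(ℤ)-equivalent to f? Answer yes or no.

D₁ = -471, D₂ = -471
f is negative-definite; reduce −f:
−f: reduced (well bottom): (10,7,13) with a≤c, −a<b≤a
flip sign back: reduced form of f is (-10,-7,-13)
g is negative-definite; reduce −g:
−g: translate: b→189 (≡4365 mod 1392), so (696,4365,6844)→(696,189,13)
−g: flip: (696,189,13)→(13,-189,696)
−g: translate: b→-7 (≡-189 mod 26), so (13,-189,696)→(13,-7,10)
−g: flip: (13,-7,10)→(10,7,13)
−g: reduced (well bottom): (10,7,13) with a≤c, −a<b≤a
flip sign back: reduced form of g is (-10,-7,-13)
reduced forms (-10, -7, -13) vs (-10, -7, -13) ⇒ equivalent

yes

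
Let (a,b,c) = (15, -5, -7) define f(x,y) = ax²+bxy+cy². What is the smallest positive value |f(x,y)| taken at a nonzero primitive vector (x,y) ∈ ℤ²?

descent: ρ → (-7,19,3)  [lands on river]
river: ρ → (3,17,-13)
river: ρ → (-13,9,7)
river: ρ → (7,19,-3)
river: ρ → (-3,17,13)
river: ρ → (13,9,-7)
closes: descent 1, river 6
min |a| on river = 3

3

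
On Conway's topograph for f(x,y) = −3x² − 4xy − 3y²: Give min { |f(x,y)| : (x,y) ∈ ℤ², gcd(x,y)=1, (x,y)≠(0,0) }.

translate: b→-2 (≡4 mod 6), so (3,4,3)→(3,-2,2)
flip: (3,-2,2)→(2,2,3)
reduced (well bottom): (2,2,3) with a≤c, −a<b≤a
well minimum |f| = |-2| = 2 (negative-definite)

2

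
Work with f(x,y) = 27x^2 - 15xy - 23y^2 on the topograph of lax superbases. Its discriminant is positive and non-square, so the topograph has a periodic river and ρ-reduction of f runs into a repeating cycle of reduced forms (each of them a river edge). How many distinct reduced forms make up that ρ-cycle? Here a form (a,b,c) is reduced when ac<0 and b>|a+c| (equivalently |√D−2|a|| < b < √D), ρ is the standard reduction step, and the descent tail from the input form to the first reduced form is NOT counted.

D = 2709, ⌊√D⌋ = 52
descent: ρ → (-23,15,27)  [lands on river]
river: ρ → (27,39,-11)
river: ρ → (-11,49,7)
river: ρ → (7,49,-11)
river: ρ → (-11,39,27)
river: ρ → (27,15,-23)
river: ρ → (-23,31,19)
river: ρ → (19,45,-9)
river: ρ → (-9,45,19)
river: ρ → (19,31,-23)
ρ-cycle length = 10 (tail of 1 descent step not counted)

10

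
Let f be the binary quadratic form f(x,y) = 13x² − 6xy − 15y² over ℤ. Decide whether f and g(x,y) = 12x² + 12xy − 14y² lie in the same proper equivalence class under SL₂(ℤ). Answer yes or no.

D₁ = 816, D₂ = 816
river cycle of f (length 8): (-15, 6, 13), (13, 20, -8), (-8, 28, 1), (1, 28, -8), (-8, 20, 13), (13, 6, -15), (-15, 24, 4), (4, 24, -15)
river cycle of g (length 6): (-14, 16, 10), (10, 24, -6), (-6, 24, 10), (10, 16, -14), (-14, 12, 12), (12, 12, -14)
cycles differ ⇒ inequivalent

no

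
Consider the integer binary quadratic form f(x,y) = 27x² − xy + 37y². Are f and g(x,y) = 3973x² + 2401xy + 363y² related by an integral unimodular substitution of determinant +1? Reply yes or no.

D₁ = -3995, D₂ = -3995
f: reduced (well bottom): (27,-1,37) with a≤c, −a<b≤a
g: flip: (3973,2401,363)→(363,-2401,3973)
g: translate: b→-223 (≡-2401 mod 726), so (363,-2401,3973)→(363,-223,37)
g: flip: (363,-223,37)→(37,223,363)
g: translate: b→1 (≡223 mod 74), so (37,223,363)→(37,1,27)
g: flip: (37,1,27)→(27,-1,37)
g: reduced (well bottom): (27,-1,37) with a≤c, −a<b≤a
reduced forms (27, -1, 37) vs (27, -1, 37) ⇒ equivalent

yes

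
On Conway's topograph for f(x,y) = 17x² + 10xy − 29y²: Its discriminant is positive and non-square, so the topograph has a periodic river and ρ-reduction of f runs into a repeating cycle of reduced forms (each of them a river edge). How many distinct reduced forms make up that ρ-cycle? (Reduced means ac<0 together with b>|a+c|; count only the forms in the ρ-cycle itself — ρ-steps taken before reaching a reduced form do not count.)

D = 2072, ⌊√D⌋ = 45
descent: ρ → (-29,-10,17)
descent: ρ → (17,44,-2)  [lands on river]
river: ρ → (-2,44,17)
river: ρ → (17,24,-22)
river: ρ → (-22,20,19)
river: ρ → (19,18,-23)
river: ρ → (-23,28,14)
river: ρ → (14,28,-23)
river: ρ → (-23,18,19)
river: ρ → (19,20,-22)
river: ρ → (-22,24,17)
ρ-cycle length = 10 (tail of 2 descent steps not counted)

10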